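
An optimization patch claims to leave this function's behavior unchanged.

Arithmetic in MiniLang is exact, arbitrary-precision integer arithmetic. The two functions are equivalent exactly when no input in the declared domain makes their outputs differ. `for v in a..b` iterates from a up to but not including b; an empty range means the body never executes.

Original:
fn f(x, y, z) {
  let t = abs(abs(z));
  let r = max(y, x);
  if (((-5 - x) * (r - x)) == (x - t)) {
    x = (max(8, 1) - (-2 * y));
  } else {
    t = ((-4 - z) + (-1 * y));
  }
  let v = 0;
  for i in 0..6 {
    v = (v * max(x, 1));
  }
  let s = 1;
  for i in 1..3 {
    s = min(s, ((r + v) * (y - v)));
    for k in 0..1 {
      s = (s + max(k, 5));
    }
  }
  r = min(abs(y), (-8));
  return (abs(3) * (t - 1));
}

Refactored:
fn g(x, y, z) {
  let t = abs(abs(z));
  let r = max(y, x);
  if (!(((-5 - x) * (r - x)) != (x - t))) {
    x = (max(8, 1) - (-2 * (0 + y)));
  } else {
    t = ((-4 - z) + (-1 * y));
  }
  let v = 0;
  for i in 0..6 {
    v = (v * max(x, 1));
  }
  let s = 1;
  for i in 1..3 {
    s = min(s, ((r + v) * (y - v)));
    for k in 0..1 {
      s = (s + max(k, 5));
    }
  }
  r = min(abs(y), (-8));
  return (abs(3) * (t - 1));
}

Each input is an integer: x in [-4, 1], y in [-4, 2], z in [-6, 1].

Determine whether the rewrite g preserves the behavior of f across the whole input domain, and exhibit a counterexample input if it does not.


The two are interchangeable: boolean connective usage differs; arithmetic usage differs; comparison usage differs; constant usage differs, and every declared input agrees.
Spot check at x=-1, y=-4, z=-6 — f: t=6, then r=-1, then (((-5 - x) * (r - x)) == (x - t)) is false, then t=6, then v=0, then (i=0), then v=0, then (i=1), then v=0, then (i=2), then v=0, then (i=3), then v=0, then (i=4), then v=0, then (i=5), then v=0, then s=1, then (i=1), then s=1, then (k=0), then s=6, then (i=2), then s=4, then (k=0), then s=9, then r=-8, then returns 15. g: t=6, then r=-1, then (!(((-5 - x) * (r - x)) != (x - t))) is false, then t=6, then v=0, then (i=0), then v=0, then (i=1), then v=0, then (i=2), then v=0, then (i=3), then v=0, then (i=4), then v=0, then (i=5), then v=0, then s=1, then (i=1), then s=1, then (k=0), then s=6, then (i=2), then s=4, then (k=0), then s=9, then r=-8, then returns 15. Both give 15.
Across all 336 domain points the two functions coincide.
verdict: equivalent


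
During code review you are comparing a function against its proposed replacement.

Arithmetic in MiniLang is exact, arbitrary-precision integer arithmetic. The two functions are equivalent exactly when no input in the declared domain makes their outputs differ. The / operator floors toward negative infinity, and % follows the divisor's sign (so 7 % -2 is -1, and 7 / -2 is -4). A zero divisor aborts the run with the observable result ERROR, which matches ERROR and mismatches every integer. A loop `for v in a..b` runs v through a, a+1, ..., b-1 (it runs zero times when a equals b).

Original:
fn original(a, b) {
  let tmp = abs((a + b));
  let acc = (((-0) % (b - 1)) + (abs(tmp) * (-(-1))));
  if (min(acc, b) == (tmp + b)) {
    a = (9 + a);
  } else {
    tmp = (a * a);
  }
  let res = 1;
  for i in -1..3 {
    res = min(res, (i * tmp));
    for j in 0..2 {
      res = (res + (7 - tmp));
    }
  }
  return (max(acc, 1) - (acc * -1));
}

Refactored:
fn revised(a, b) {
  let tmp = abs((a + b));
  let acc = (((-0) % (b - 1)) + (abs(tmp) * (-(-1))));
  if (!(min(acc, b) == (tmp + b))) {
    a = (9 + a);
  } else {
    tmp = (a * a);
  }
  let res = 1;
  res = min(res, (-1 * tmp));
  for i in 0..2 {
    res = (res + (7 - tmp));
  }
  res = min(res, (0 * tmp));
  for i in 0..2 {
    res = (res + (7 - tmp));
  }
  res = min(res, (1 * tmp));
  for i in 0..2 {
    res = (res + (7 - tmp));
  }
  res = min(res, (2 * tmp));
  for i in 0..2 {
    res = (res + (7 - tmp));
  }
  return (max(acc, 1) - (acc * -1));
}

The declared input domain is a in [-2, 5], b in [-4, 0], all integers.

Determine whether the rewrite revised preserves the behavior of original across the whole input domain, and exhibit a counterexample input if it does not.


The suspicious-looking change has no observable effect anywhere in the declared ranges.
Tracing a=5, b=-4: original: tmp = 1; acc = 1; (min(acc, b) == (tmp + b)) -> false; tmp = 25; res = 1; [i=-1]; res = -25; [j=0]; res = -43; [j=1]; res = -61; [i=0]; res = -61; [j=0]; res = -79; [j=1]; res = -97; [i=1]; res = -97; [j=0]; res = -115; [j=1]; res = -133; [i=2]; res = -133; [j=0]; res = -151; [j=1]; res = -169; return 2 | revised: tmp = 1; acc = 1; (!(min(acc, b) == (tmp + b))) -> true; a = 14; res = 1; res = -1; [i=0]; res = 5; [i=1]; res = 11; res = 0; [i=0]; res = 6; [i=1]; res = 12; res = 1; [i=0]; res = 7; [i=1]; res = 13; res = 2; [i=0]; res = 8; [i=1]; res = 14; return 2 — matching result 2.
Across all 40 domain points the two functions coincide.
verdict: equivalent


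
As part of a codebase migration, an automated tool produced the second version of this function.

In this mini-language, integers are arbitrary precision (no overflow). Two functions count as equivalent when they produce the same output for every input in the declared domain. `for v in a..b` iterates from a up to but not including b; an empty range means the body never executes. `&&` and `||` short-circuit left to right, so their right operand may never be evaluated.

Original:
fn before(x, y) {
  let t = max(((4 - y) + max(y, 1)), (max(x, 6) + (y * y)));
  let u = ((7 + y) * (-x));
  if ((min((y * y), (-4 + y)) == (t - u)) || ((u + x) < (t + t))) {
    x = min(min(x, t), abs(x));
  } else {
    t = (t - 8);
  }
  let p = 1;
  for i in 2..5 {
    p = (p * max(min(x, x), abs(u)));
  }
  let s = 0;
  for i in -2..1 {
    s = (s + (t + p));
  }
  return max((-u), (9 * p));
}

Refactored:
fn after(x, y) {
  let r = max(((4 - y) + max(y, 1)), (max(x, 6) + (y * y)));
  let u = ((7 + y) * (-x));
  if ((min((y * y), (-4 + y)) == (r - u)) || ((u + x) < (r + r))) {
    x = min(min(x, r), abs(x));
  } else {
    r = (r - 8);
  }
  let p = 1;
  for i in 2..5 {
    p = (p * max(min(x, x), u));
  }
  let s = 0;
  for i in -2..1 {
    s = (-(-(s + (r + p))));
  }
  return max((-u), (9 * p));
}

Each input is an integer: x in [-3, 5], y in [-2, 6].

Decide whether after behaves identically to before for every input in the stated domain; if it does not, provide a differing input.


Evaluate both at x=1, y=-2.
before: t becomes 10; next u becomes -5; next ((min((y * y), (-4 + y)) == (t - u)) || ((u + x) < (t + t))) evaluates to true; next x becomes 1; next p becomes 1; next at i=2:; next p becomes 5; next at i=3:; next p becomes 25; next at i=4:; next p becomes 125; next s becomes 0; next at i=-2:; next s becomes 135; next at i=-1:; next s becomes 270; next at i=0:; next s becomes 405; next final value 1125
after: r becomes 10; next u becomes -5; next ((min((y * y), (-4 + y)) == (r - u)) || ((u + x) < (r + r))) evaluates to true; next x becomes 1; next p becomes 1; next at i=2:; next p becomes 1; next at i=3:; next p becomes 1; next at i=4:; next p becomes 1; next s becomes 0; next at i=-2:; next s becomes 11; next at i=-1:; next s becomes 22; next at i=0:; next s becomes 33; next final value 9
1125 != 9, so the rewrite changes behavior.
verdict: not equivalent; witness: x=1, y=-2


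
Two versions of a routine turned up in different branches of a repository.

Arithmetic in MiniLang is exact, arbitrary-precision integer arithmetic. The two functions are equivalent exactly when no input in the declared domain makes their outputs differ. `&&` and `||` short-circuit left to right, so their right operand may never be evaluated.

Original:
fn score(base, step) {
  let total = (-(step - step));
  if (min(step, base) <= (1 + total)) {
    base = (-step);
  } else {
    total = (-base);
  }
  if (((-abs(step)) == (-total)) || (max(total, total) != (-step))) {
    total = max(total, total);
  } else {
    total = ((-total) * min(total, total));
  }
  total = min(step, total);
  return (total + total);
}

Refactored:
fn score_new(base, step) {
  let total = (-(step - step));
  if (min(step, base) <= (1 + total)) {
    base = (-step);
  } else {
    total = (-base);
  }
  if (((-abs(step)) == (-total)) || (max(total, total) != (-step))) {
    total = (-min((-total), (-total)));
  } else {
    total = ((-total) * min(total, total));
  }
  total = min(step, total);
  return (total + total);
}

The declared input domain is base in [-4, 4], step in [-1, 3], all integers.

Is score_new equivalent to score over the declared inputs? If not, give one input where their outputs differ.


This is a faithful refactor — min/max/abs usage differs, but the computed results match everywhere.
As a probe, take base=-4, step=0: score runs total=0, then (min(step, base) <= (1 + total)) is true, then base=0, then (((-abs(step)) == (-total)) || (max(total, total) != (-step))) is true, then total=0, then total=0, then returns 0; score_new runs total=0, then (min(step, base) <= (1 + total)) is true, then base=0, then (((-abs(step)) == (-total)) || (max(total, total) != (-step))) is true, then total=0, then total=0, then returns 0; both end at 0.
Every one of the 45 inputs gives matching results.
verdict: equivalent


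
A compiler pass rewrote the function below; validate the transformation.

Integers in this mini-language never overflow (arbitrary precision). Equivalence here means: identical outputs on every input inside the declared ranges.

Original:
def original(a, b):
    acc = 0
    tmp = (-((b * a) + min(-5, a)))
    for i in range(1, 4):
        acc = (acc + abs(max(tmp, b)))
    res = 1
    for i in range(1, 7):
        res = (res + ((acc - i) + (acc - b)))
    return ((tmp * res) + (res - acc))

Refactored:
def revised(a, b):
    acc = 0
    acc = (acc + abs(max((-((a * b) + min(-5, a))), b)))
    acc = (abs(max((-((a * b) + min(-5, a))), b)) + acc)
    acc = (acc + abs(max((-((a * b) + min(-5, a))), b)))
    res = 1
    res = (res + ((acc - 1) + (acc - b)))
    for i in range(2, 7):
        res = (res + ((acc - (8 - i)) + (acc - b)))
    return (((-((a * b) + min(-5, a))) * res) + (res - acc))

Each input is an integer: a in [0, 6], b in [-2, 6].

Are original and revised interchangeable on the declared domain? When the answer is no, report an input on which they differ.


Side by side, the visible changes include: arithmetic usage differs, plus local variable names differ, plus constant usage differs, plus loop structure differs, plus min/max/abs usage differs, plus statement counts differ.
As a probe, take a=4, b=1: original runs acc becomes 0; next tmp becomes 1; next at i=1:; next acc becomes 1; next at i=2:; next acc becomes 2; next at i=3:; next acc becomes 3; next res becomes 1; next at i=1:; next res becomes 5; next at i=2:; next res becomes 8; next at i=3:; next res becomes 10; next at i=4:; next res becomes 11; next at i=5:; next res becomes 11; next at i=6:; next res becomes 10; next final value 17; revised runs acc becomes 0; next acc becomes 1; next acc becomes 2; next acc becomes 3; next res becomes 1; next res becomes 5; next at i=2:; next res becomes 4; next at i=3:; next res becomes 4; next at i=4:; next res becomes 5; next at i=5:; next res becomes 7; next at i=6:; next res becomes 10; next final value 17; both end at 17.
Sweeping the whole domain (63 inputs) finds no disagreement.
verdict: equivalent


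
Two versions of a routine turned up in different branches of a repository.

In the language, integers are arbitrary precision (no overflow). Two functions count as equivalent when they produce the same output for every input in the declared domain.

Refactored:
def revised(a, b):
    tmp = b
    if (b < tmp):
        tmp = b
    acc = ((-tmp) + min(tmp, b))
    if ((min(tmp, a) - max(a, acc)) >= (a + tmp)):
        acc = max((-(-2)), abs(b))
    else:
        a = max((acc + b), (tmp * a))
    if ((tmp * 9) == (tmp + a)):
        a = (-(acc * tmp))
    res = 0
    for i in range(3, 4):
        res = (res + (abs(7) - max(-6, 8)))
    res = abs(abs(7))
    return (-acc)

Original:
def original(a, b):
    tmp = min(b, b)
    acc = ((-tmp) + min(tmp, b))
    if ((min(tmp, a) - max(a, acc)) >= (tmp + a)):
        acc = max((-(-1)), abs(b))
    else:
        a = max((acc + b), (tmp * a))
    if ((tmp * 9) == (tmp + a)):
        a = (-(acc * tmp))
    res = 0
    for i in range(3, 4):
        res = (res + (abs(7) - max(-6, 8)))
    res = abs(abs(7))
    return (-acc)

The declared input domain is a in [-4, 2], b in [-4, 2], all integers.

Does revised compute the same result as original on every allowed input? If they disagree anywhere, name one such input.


At a=-4, b=-1: original gives -1, revised gives -2.
verdict: not equivalent; witness: a=-4, b=-1


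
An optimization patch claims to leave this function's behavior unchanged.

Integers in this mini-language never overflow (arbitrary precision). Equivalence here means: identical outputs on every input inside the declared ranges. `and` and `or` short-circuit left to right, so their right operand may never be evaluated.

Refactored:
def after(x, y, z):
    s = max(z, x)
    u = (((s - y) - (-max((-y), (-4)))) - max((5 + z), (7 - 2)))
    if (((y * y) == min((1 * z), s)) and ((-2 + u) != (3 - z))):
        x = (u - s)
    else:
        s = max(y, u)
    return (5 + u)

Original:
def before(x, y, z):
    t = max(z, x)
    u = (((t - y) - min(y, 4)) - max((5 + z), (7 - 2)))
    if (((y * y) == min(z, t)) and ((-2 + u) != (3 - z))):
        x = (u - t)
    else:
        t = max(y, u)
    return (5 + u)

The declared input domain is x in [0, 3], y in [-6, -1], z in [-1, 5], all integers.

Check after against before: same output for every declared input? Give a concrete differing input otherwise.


The two versions differ — the changes include arithmetic usage differs; and min/max/abs usage differs; and constant usage differs; and local variable names differ.
Spot check at x=0, y=-6, z=4 — before: t = 4; u = 7; (((y * y) == min(z, t)) and ((-2 + u) != (3 - z))) -> false; t = 7; return 12. after: s = 4; u = 7; (((y * y) == min((1 * z), s)) and ((-2 + u) != (3 - z))) -> false; s = 7; return 12. Both give 12.
Checked all 168 inputs in the declared domain: the outputs agree on every one.
verdict: equivalent


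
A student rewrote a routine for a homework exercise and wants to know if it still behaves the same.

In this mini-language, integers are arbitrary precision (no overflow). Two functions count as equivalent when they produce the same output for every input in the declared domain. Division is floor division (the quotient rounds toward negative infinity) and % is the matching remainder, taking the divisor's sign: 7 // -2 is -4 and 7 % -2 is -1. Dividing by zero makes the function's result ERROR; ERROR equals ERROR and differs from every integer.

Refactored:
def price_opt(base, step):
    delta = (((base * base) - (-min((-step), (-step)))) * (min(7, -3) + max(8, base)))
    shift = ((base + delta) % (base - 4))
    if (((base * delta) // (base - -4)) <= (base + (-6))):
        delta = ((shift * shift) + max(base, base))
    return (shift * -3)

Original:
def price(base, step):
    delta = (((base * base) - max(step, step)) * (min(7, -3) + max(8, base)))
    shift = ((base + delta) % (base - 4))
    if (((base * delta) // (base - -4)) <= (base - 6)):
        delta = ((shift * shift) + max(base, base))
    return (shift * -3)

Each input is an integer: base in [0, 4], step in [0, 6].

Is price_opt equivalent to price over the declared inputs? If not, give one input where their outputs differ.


Behavior is preserved: although arithmetic usage differs, min/max/abs usage differs, the outputs never diverge.
As a probe, take base=1, step=0: price runs delta = 5; shift = 0; (((base * delta) // (base - -4)) <= (base - 6)) -> false; return 0; price_opt runs delta = 5; shift = 0; (((base * delta) // (base - -4)) <= (base + (-6))) -> false; return 0; both end at 0.
Every one of the 35 inputs gives matching results.
verdict: equivalent


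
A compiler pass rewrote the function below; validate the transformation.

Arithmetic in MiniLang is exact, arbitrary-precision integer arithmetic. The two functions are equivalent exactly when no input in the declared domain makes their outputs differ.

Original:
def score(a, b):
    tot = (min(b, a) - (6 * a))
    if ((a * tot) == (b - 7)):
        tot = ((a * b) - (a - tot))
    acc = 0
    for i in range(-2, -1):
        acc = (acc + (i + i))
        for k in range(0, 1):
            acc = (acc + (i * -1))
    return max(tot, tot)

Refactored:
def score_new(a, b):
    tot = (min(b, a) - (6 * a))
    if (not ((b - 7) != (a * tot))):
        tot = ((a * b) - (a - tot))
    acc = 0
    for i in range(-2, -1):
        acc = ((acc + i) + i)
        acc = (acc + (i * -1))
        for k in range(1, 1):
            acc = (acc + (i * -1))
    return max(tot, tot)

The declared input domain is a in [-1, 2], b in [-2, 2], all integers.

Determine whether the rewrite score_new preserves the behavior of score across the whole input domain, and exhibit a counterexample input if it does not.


Comparing the listings, the differences include: comparison usage differs, and statement counts differ, and boolean connective usage differs, and arithmetic usage differs, and constant usage differs, and loop structure differs.
Tracing a=1, b=-2: score: tot = -8; ((a * tot) == (b - 7)) -> false; acc = 0; [i=-2]; acc = -4; [k=0]; acc = -2; return -8 | score_new: tot = -8; (not ((b - 7) != (a * tot))) -> false; acc = 0; [i=-2]; acc = -4; acc = -2; the k loop: no iterations; return -8 — matching result -8.
Checked all 20 inputs in the declared domain: the outputs agree on every one.
verdict: equivalent


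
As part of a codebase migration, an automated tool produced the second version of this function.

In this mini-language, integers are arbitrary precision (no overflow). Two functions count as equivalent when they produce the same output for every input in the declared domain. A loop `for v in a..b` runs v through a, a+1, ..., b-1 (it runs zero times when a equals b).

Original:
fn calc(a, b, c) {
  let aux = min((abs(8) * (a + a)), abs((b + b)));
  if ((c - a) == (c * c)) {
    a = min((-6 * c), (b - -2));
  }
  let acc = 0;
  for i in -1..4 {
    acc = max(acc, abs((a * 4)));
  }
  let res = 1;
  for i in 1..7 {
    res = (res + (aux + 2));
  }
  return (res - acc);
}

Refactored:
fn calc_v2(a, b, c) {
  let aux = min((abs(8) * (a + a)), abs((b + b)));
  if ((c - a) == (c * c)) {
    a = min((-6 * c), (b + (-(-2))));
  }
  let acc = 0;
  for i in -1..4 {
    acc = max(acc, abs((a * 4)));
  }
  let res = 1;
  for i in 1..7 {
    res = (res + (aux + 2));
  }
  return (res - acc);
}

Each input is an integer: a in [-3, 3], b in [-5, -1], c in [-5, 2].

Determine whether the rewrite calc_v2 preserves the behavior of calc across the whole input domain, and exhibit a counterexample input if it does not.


This is a faithful refactor — arithmetic usage differs, but the computed results match everywhere.
Tracing a=-3, b=-4, c=-4: calc: aux = -48; ((c - a) == (c * c)) -> false; acc = 0; [i=-1]; acc = 12; [i=0]; acc = 12; [i=1]; acc = 12; [i=2]; acc = 12; [i=3]; acc = 12; res = 1; [i=1]; res = -45; [i=2]; res = -91; [i=3]; res = -137; [i=4]; res = -183; [i=5]; res = -229; [i=6]; res = -275; return -287 | calc_v2: aux = -48; ((c - a) == (c * c)) -> false; acc = 0; [i=-1]; acc = 12; [i=0]; acc = 12; [i=1]; acc = 12; [i=2]; acc = 12; [i=3]; acc = 12; res = 1; [i=1]; res = -45; [i=2]; res = -91; [i=3]; res = -137; [i=4]; res = -183; [i=5]; res = -229; [i=6]; res = -275; return -287 — matching result -287.
Across all 280 domain points the two functions coincide.
verdict: equivalent


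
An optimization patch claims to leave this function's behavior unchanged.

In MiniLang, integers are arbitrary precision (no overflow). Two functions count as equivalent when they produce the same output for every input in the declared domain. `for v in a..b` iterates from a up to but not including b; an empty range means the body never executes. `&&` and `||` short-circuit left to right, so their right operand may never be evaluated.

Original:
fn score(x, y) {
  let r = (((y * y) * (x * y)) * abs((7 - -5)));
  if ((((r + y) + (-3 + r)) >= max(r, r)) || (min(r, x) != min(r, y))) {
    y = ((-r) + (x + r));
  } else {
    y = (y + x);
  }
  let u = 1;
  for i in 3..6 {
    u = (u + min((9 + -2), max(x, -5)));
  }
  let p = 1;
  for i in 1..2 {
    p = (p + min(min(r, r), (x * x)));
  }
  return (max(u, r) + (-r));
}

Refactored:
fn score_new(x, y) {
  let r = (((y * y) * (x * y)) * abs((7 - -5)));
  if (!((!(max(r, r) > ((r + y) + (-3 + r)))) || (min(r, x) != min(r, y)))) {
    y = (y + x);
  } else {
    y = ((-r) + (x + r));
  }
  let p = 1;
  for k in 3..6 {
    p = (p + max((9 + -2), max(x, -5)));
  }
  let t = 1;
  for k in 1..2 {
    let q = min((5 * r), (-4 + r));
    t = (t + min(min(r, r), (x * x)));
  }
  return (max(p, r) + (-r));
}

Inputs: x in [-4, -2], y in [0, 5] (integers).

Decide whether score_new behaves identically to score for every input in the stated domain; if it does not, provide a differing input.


Take x=-4, y=0.
score: r := 0 | ((((r + y) + (-3 + r)) >= max(r, r)) || (min(r, x) != min(r, y))): true | y := -4 | u := 1 | iter i=3: | u := -3 | iter i=4: | u := -7 | iter i=5: | u := -11 | p := 1 | iter i=1: | p := 1 | result 0
score_new: r := 0 | (!((!(max(r, r) > ((r + y) + (-3 + r)))) || (min(r, x) != min(r, y)))): false | y := -4 | p := 1 | iter k=3: | p := 8 | iter k=4: | p := 15 | iter k=5: | p := 22 | t := 1 | iter k=1: | q := -4 | t := 1 | result 22
0 and 22 differ, so these are not the same function on this domain.
verdict: not equivalent; witness: x=-4, y=0


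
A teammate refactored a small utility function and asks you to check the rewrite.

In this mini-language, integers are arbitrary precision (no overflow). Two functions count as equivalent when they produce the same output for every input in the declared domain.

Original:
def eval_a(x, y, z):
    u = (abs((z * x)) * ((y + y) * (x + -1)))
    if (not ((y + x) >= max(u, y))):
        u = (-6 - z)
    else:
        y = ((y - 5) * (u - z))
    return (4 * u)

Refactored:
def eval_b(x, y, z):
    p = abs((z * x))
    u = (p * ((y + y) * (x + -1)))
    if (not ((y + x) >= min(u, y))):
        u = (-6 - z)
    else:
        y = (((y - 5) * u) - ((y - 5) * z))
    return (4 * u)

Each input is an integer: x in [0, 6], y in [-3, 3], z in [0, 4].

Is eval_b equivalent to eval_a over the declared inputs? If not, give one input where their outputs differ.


The rewrite breaks on x=0, y=-3, z=0, where the results are -24 and 0.
eval_a: u := 0 | (not ((y + x) >= max(u, y))): true | u := -6 | result -24
eval_b: p := 0 | u := 0 | (not ((y + x) >= min(u, y))): false | y := 0 | result 0
verdict: not equivalent; witness: x=0, y=-3, z=0


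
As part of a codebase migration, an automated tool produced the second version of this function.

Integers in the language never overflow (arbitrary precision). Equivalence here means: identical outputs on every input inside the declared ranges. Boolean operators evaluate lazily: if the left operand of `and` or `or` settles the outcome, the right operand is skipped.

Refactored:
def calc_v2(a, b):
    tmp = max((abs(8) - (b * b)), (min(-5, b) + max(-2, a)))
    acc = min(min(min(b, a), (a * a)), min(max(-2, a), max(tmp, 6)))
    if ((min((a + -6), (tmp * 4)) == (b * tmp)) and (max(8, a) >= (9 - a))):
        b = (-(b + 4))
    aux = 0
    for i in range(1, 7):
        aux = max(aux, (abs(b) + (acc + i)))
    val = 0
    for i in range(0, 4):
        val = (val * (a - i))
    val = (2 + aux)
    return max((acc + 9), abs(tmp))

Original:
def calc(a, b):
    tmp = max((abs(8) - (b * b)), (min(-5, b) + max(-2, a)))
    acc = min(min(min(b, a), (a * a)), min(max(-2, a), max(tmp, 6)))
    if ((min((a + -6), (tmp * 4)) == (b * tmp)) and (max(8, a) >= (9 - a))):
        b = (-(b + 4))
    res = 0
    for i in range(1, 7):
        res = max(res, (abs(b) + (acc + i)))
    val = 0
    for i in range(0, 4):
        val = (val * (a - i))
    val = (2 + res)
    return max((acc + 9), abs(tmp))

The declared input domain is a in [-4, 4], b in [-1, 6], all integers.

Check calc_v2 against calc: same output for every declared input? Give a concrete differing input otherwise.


The two versions differ — the changes include local variable names differ.
As a probe, take a=1, b=1: calc runs tmp = 7; acc = 1; ((min((a + -6), (tmp * 4)) == (b * tmp)) and (max(8, a) >= (9 - a))) -> false; res = 0; [i=1]; res = 3; [i=2]; res = 4; [i=3]; res = 5; [i=4]; res = 6; [i=5]; res = 7; [i=6]; res = 8; val = 0; [i=0]; val = 0; [i=1]; val = 0; [i=2]; val = 0; [i=3]; val = 0; val = 10; return 10; calc_v2 runs tmp = 7; acc = 1; ((min((a + -6), (tmp * 4)) == (b * tmp)) and (max(8, a) >= (9 - a))) -> false; aux = 0; [i=1]; aux = 3; [i=2]; aux = 4; [i=3]; aux = 5; [i=4]; aux = 6; [i=5]; aux = 7; [i=6]; aux = 8; val = 0; [i=0]; val = 0; [i=1]; val = 0; [i=2]; val = 0; [i=3]; val = 0; val = 10; return 10; both end at 10.
Every one of the 72 inputs gives matching results.
verdict: equivalent


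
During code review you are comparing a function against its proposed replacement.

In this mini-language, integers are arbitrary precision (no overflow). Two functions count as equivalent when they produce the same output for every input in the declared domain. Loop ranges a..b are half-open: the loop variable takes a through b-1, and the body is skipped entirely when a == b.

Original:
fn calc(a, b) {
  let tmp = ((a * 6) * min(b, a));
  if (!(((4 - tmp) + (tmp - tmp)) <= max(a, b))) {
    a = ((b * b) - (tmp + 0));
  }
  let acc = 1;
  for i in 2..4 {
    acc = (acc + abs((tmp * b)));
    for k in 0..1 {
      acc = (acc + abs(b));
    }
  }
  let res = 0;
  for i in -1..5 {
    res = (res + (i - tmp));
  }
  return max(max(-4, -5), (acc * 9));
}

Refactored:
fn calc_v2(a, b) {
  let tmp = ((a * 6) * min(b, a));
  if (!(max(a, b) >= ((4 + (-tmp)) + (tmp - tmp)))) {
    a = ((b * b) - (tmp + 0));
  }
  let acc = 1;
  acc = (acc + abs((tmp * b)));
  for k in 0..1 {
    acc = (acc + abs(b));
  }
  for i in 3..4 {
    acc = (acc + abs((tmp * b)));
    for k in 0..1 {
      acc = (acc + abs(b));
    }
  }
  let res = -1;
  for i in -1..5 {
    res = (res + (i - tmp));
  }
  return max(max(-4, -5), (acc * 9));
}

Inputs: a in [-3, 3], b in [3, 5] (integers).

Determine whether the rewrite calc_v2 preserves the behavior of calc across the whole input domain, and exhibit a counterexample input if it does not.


The one real change (`0` became `-1`) has no effect anywhere in the declared ranges.
One worked example (a=2, b=3) — calc: tmp becomes 24; next (!(((4 - tmp) + (tmp - tmp)) <= max(a, b))) evaluates to false; next acc becomes 1; next at i=2:; next acc becomes 73; next at k=0:; next acc becomes 76; next at i=3:; next acc becomes 148; next at k=0:; next acc becomes 151; next res becomes 0; next at i=-1:; next res becomes -25; next at i=0:; next res becomes -49; next at i=1:; next res becomes -72; next at i=2:; next res becomes -94; next at i=3:; next res becomes -115; next at i=4:; next res becomes -135; next final value 1359; calc_v2: tmp becomes 24; next (!(max(a, b) >= ((4 + (-tmp)) + (tmp - tmp)))) evaluates to false; next acc becomes 1; next acc becomes 73; next at k=0:; next acc becomes 76; next at i=3:; next acc becomes 148; next at k=0:; next acc becomes 151; next res becomes -1; next at i=-1:; next res becomes -26; next at i=0:; next res becomes -50; next at i=1:; next res becomes -73; next at i=2:; next res becomes -95; next at i=3:; next res becomes -116; next at i=4:; next res becomes -136; next final value 1359; agreement on 1359.
Checked all 21 inputs in the declared domain: the outputs agree on every one.
verdict: equivalent


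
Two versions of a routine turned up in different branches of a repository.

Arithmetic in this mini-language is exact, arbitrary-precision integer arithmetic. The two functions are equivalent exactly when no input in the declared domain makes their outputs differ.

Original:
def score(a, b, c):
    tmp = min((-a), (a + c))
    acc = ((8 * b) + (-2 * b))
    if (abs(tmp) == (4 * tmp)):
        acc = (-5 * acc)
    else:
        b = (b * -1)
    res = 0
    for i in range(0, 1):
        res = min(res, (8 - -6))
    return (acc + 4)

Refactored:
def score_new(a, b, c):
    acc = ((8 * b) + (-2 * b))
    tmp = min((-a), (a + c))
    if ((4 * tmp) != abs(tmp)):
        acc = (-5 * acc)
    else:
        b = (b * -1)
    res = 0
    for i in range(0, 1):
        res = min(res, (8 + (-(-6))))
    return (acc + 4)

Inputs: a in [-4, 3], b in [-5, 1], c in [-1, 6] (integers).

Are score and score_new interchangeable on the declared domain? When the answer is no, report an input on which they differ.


Not equivalent: a=-4, b=-5, c=-1 separates them (-26 vs 154).
score: tmp = -5; acc = -30; (abs(tmp) == (4 * tmp)) -> false; b = 5; res = 0; [i=0]; res = 0; return -26
score_new: acc = -30; tmp = -5; ((4 * tmp) != abs(tmp)) -> true; acc = 150; res = 0; [i=0]; res = 0; return 154
verdict: not equivalent; witness: a=-4, b=-5, c=-1


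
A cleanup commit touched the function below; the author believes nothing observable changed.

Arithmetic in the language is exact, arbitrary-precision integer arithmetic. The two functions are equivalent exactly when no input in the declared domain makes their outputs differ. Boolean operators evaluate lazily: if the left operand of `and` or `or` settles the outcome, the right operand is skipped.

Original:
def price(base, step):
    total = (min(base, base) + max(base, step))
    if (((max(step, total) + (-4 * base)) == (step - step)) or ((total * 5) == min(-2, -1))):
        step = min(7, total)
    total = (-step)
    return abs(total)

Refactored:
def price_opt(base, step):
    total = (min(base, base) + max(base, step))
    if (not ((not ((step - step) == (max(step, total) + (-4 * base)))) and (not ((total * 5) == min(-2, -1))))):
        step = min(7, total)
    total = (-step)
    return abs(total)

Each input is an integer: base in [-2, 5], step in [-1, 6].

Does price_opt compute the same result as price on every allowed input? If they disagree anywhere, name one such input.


The two are interchangeable: boolean connective usage differs, and every declared input agrees.
One worked example (base=3, step=5) — price: total=8, then (((max(step, total) + (-4 * base)) == (step - step)) or ((total * 5) == min(-2, -1))) is false, then total=-5, then returns 5; price_opt: total=8, then (not ((not ((step - step) == (max(step, total) + (-4 * base)))) and (not ((total * 5) == min(-2, -1))))) is false, then total=-5, then returns 5; agreement on 5.
Every one of the 64 inputs gives matching results.
verdict: equivalent


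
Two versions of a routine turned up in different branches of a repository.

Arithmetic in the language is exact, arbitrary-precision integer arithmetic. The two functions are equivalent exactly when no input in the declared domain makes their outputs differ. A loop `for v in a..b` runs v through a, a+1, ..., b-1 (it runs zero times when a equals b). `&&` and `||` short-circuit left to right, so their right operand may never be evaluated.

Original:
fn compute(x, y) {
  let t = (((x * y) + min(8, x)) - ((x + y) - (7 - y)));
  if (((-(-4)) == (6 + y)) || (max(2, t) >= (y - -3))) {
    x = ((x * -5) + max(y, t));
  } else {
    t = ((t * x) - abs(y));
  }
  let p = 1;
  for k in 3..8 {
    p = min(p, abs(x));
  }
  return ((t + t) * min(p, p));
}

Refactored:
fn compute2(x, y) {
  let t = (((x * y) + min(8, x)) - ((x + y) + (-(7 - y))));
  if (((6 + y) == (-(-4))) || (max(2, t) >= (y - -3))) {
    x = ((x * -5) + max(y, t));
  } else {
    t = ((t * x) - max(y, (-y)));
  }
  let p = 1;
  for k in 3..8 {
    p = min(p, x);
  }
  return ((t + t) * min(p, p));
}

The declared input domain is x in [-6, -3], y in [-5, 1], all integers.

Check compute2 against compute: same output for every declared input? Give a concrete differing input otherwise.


Evaluate both at x=-6, y=1.
compute: t becomes -1; next (((-(-4)) == (6 + y)) || (max(2, t) >= (y - -3))) evaluates to false; next t becomes 5; next p becomes 1; next at k=3:; next p becomes 1; next at k=4:; next p becomes 1; next at k=5:; next p becomes 1; next at k=6:; next p becomes 1; next at k=7:; next p becomes 1; next final value 10
compute2: t becomes -1; next (((6 + y) == (-(-4))) || (max(2, t) >= (y - -3))) evaluates to false; next t becomes 5; next p becomes 1; next at k=3:; next p becomes -6; next at k=4:; next p becomes -6; next at k=5:; next p becomes -6; next at k=6:; next p becomes -6; next at k=7:; next p becomes -6; next final value -60
10 vs -60 — the two versions disagree here.
verdict: not equivalent; witness: x=-6, y=1


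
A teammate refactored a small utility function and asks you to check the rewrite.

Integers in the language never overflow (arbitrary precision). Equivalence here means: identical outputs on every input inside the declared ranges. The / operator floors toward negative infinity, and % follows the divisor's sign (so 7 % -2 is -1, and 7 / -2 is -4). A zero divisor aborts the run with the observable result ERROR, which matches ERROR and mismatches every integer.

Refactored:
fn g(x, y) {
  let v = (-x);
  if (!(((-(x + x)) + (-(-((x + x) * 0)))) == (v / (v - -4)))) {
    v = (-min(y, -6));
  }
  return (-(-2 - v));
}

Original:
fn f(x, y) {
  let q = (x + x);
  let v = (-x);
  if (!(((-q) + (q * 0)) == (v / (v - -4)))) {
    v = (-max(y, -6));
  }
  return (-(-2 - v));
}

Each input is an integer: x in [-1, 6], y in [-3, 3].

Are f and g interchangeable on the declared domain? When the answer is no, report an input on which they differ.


x=-1, y=-3 yields 5 from f but 8 from g.
verdict: not equivalent; witness: x=-1, y=-3


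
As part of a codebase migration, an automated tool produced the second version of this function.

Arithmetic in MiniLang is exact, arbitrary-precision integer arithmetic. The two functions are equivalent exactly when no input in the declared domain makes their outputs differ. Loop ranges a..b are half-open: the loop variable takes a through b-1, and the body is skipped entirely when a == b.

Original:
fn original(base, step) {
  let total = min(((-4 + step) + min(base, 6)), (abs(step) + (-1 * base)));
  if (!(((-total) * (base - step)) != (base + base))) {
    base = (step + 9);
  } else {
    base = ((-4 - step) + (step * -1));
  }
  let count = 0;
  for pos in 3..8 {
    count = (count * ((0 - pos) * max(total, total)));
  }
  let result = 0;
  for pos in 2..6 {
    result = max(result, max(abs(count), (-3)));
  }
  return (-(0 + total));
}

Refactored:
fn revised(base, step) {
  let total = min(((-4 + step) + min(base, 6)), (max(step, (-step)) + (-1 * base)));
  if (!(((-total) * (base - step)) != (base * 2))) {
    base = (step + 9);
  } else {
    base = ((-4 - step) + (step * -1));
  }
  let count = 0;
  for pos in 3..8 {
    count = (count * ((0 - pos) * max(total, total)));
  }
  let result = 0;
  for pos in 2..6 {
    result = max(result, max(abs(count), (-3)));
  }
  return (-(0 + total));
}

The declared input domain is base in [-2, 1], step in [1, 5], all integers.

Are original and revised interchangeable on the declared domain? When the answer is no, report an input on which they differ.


Side by side, the visible changes include: constant usage differs, arithmetic usage differs, min/max/abs usage differs.
Tracing base=1, step=2: original: total becomes -1; next (!(((-total) * (base - step)) != (base + base))) evaluates to false; next base becomes -8; next count becomes 0; next at pos=3:; next count becomes 0; next at pos=4:; next count becomes 0; next at pos=5:; next count becomes 0; next at pos=6:; next count becomes 0; next at pos=7:; next count becomes 0; next result becomes 0; next at pos=2:; next result becomes 0; next at pos=3:; next result becomes 0; next at pos=4:; next result becomes 0; next at pos=5:; next result becomes 0; next final value 1 | revised: total becomes -1; next (!(((-total) * (base - step)) != (base * 2))) evaluates to false; next base becomes -8; next count becomes 0; next at pos=3:; next count becomes 0; next at pos=4:; next count becomes 0; next at pos=5:; next count becomes 0; next at pos=6:; next count becomes 0; next at pos=7:; next count becomes 0; next result becomes 0; next at pos=2:; next result becomes 0; next at pos=3:; next result becomes 0; next at pos=4:; next result becomes 0; next at pos=5:; next result becomes 0; next final value 1 — matching result 1.
Checked all 20 inputs in the declared domain: the outputs agree on every one.
verdict: equivalent


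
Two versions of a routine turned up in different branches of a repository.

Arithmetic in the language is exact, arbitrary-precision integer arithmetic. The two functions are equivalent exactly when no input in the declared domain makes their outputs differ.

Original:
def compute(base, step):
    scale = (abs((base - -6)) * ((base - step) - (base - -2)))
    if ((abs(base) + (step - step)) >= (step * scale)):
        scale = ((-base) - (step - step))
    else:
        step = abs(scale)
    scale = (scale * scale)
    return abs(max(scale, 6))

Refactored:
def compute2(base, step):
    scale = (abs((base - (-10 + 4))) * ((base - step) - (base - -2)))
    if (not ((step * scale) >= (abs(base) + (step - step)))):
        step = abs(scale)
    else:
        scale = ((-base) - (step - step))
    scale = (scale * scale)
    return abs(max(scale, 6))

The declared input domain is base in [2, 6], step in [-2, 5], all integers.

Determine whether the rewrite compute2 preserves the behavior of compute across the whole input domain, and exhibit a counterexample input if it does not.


Consider the input base=2, step=-1.
compute: scale=-8, then ((abs(base) + (step - step)) >= (step * scale)) is false, then step=8, then scale=64, then returns 64
compute2: scale=-8, then (not ((step * scale) >= (abs(base) + (step - step)))) is false, then scale=-2, then scale=4, then returns 6
64 vs 6 — the two versions disagree here.
verdict: not equivalent; witness: base=2, step=-1


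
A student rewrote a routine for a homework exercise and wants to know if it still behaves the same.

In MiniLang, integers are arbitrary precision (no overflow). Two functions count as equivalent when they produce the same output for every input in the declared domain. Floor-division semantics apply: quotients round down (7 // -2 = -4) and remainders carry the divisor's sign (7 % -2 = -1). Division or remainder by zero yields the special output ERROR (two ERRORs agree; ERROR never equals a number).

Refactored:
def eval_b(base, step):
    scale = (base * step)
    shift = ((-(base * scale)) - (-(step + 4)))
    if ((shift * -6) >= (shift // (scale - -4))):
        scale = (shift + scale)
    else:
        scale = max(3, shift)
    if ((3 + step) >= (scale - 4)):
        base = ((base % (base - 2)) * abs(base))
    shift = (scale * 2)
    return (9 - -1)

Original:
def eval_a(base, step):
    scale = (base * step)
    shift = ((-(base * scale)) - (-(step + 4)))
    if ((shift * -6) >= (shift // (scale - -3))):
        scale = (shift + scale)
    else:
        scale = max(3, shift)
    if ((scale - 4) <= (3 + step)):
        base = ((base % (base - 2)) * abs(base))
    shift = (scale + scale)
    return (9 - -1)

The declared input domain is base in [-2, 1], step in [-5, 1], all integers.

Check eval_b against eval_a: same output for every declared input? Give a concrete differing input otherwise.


The rewrite breaks on base=1, step=-4, where the results are 10 and ERROR.
eval_a: scale = -4; shift = 4; ((shift * -6) >= (shift // (scale - -3))) -> false; scale = 4; ((scale - 4) <= (3 + step)) -> false; shift = 8; return 10
eval_b: scale = -4; shift = 4; division by zero -> ERROR
verdict: not equivalent; witness: base=1, step=-4


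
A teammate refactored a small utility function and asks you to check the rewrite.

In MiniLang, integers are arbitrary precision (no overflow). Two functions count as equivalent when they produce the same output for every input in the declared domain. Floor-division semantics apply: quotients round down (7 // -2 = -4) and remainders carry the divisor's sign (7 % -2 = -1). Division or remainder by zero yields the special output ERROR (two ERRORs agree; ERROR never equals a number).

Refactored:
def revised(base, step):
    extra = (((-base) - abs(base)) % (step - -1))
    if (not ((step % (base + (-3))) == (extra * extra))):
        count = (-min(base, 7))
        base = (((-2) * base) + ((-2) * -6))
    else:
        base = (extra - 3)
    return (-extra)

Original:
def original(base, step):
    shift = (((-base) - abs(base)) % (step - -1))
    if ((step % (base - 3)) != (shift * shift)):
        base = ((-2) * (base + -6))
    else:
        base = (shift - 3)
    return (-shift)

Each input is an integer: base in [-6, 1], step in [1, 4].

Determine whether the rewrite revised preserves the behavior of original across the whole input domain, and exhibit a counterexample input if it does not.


Differences: constant usage differs, and boolean connective usage differs, and arithmetic usage differs, and statement counts differ, and local variable names differ, and comparison usage differs, and min/max/abs usage differs — yet all 32 inputs agree.
verdict: equivalent
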